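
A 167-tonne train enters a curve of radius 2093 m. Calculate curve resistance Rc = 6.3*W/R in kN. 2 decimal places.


Rc = 6.3 * W / R
Rc = 6.3 * 167 / 2093
Rc = 1052.1 / 2093
Rc = 0.50 kN

0.50


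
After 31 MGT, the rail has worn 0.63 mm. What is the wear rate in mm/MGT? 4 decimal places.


Wear rate = total wear / cumulative tonnage
Rate = 0.63 / 31
Rate = 0.0203 mm/MGT

0.0203


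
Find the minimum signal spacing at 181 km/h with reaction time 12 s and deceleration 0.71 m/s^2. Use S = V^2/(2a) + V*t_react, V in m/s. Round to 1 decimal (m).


V = 181 / 3.6 = 50.2778 m/s
Braking distance = 50.2778^2 / (2*0.71) = 1780.1795 m
Sighting distance = 50.2778 * 12 = 603.3333 m
S = 1780.1795 + 603.3333 = 2383.5 m

2383.5


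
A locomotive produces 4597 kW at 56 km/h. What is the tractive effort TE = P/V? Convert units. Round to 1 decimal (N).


Convert: P = 4597 kW = 4597000 W
V = 56 / 3.6 = 15.5556 m/s
TE = 4597000 / 15.5556
TE = 295521.4 N

295521.4


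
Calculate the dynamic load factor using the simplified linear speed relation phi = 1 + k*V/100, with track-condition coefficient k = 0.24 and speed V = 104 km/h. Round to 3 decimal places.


phi = 1 + k * V / 100
phi = 1 + 0.24 * 104 / 100
phi = 1 + 0.2496
phi = 1.250

1.250


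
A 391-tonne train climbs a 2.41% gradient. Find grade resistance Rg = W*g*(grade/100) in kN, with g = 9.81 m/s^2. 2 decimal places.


Rg = W * 9.81 * grade / 100
Rg = 391 * 9.81 * 2.41 / 100
Rg = 3835.71 * 0.0241
Rg = 92.44 kN

92.44


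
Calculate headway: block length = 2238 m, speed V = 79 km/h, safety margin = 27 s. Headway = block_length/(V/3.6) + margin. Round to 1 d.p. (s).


V = 79 / 3.6 = 21.9444 m/s
Block traversal time = 2238 / 21.9444 = 101.9848 s
Headway = 101.9848 + 27
Headway = 129.0 s

129.0


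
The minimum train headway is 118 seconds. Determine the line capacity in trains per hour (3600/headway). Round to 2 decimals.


Capacity = 3600 / headway
Capacity = 3600 / 118
Capacity = 30.51 trains/hour

30.51


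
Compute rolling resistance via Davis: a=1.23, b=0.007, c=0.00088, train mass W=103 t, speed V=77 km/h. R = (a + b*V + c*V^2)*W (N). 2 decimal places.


b*V = 0.007 * 77 = 0.539
c*V^2 = 0.00088 * 5929 = 5.21752
R_per_t = 1.23 + 0.539 + 5.21752 = 6.98652 N/t
R_total = 6.98652 * 103 = 719.61 N

719.61


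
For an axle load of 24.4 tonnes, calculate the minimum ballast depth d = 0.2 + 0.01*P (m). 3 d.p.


d = 0.2 + 0.01 * 24.4
d = 0.2 + 0.244
d = 0.444 m

0.444


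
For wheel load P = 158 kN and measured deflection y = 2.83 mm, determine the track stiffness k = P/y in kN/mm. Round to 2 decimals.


Track stiffness k = P / y
k = 158 / 2.83
k = 55.83 kN/mm

55.83


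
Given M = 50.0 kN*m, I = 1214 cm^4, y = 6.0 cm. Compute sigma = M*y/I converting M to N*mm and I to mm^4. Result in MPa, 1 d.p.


Convert units:
M = 50.0 kN*m = 50000000 N*mm
y = 6.0 cm = 60 mm
I = 1214 cm^4 = 12140000 mm^4
sigma = 50000000 * 60 / 12140000
sigma = 247.1 MPa

247.1


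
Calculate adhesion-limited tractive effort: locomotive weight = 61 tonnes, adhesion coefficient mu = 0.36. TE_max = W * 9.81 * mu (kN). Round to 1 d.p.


TE_max = W * g * mu
TE_max = 61 * 9.81 * 0.36
TE_max = 598.41 * 0.36
TE_max = 215.4 kN

215.4


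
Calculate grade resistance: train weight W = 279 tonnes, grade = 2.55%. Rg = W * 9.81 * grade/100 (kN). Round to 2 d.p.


Rg = W * 9.81 * grade / 100
Rg = 279 * 9.81 * 2.55 / 100
Rg = 2736.99 * 0.0255
Rg = 69.79 kN

69.79


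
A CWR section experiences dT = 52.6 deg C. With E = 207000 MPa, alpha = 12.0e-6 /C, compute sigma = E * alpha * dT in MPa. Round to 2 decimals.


sigma = E * alpha * dT
sigma = 207000 * 12.0e-6 * 52.6
sigma = 2.484 * 52.6
sigma = 130.66 MPa

130.66


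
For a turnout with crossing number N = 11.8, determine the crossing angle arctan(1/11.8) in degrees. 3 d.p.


1/N = 1/11.8 = 0.084746
angle = arctan(0.084746) = 0.084544 rad
angle = 0.084544 * 180/pi = 4.844 degrees

4.844


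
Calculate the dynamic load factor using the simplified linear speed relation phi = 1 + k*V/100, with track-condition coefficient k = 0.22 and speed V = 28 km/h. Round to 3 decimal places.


phi = 1 + k * V / 100
phi = 1 + 0.22 * 28 / 100
phi = 1 + 0.0616
phi = 1.062

1.062


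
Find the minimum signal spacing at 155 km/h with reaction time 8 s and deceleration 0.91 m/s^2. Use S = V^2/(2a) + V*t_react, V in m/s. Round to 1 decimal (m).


V = 155 / 3.6 = 43.0556 m/s
Braking distance = 43.0556^2 / (2*0.91) = 1018.5609 m
Sighting distance = 43.0556 * 8 = 344.4444 m
S = 1018.5609 + 344.4444 = 1363.0 m

1363.0


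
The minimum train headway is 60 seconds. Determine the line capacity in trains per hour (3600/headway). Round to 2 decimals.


Capacity = 3600 / headway
Capacity = 3600 / 60
Capacity = 60.00 trains/hour

60.00


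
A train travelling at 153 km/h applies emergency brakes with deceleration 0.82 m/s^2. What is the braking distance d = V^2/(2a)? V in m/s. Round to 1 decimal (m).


Convert speed: V = 153 / 3.6 = 42.5 m/s
V^2 = 1806.25
d = 1806.25 / (2 * 0.82)
d = 1806.25 / 1.64
d = 1101.4 m

1101.4


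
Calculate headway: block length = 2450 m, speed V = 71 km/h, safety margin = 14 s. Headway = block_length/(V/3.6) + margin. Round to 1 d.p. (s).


V = 71 / 3.6 = 19.7222 m/s
Block traversal time = 2450 / 19.7222 = 124.2254 s
Headway = 124.2254 + 14
Headway = 138.2 s

138.2


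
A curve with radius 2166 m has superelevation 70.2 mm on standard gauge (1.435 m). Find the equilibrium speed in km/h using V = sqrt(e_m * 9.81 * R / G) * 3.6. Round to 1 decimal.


Convert cant: e = 70.2 mm = 0.0702 m
V_ms = sqrt(0.0702 * 9.81 * 2166 / 1.435)
V_ms = sqrt(1039.471702) = 32.2408 m/s
V = 32.2408 * 3.6 = 116.1 km/h

116.1


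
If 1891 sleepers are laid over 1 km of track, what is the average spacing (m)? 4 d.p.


Spacing = 1000 m / number of sleepers
Spacing = 1000 / 1891
Spacing = 0.5288 m

0.5288


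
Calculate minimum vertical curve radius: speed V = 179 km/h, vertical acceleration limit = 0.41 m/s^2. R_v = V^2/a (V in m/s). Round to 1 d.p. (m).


Convert speed: V = 179 / 3.6 = 49.7222 m/s
V^2 = 2472.2994 m^2/s^2
R_v = 2472.2994 / 0.41
R_v = 6030.0 m

6030.0


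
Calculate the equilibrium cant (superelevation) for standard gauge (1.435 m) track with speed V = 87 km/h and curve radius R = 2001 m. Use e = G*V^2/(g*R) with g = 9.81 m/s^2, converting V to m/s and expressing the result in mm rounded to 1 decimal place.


Convert speed: V = 87 / 3.6 = 24.1667 m/s
Apply formula: e = 1.435 * 24.1667^2 / (9.81 * 2001)
e = 1.435 * 584.0278 / 19629.81
e = 0.042694 m = 42.7 mm

42.7


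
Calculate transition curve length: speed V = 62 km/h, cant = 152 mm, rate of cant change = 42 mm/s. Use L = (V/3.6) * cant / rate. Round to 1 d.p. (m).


Convert speed: V = 62 / 3.6 = 17.2222 m/s
L = 17.2222 * 152 / 42
L = 2617.7778 / 42
L = 62.3 m

62.3


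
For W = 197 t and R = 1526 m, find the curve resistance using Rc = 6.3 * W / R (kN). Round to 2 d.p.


Rc = 6.3 * W / R
Rc = 6.3 * 197 / 1526
Rc = 1241.1 / 1526
Rc = 0.81 kN

0.81


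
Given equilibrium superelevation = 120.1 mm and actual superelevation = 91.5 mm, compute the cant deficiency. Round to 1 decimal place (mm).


Cant deficiency = equilibrium cant - actual cant
CD = 120.1 - 91.5
CD = 28.6 mm

28.6


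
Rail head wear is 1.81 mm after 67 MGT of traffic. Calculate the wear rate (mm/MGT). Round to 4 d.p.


Wear rate = total wear / cumulative tonnage
Rate = 1.81 / 67
Rate = 0.0270 mm/MGT

0.0270


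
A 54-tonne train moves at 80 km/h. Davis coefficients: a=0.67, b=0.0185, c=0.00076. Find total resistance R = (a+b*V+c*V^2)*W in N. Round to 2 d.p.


b*V = 0.0185 * 80 = 1.48
c*V^2 = 0.00076 * 6400 = 4.864
R_per_t = 0.67 + 1.48 + 4.864 = 7.014 N/t
R_total = 7.014 * 54 = 378.76 N

378.76


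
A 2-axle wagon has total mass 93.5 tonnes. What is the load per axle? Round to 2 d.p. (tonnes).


Load per axle = total weight / number of axles
Load = 93.5 / 2
Load = 46.75 tonnes

46.75


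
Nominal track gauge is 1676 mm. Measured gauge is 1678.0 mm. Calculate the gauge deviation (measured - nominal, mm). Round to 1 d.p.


Deviation = measured - nominal
Deviation = 1678.0 - 1676
Deviation = 2.0 mm

2.0


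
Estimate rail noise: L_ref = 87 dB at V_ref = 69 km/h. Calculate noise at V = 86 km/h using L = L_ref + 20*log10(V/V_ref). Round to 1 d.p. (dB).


V/V_ref = 86 / 69 = 1.246377
log10(1.246377) = 0.095649
20 * 0.095649 = 1.913
L = 87 + 1.913 = 88.9 dB

88.9


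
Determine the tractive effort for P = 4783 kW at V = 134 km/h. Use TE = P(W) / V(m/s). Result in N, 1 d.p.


Convert: P = 4783 kW = 4783000 W
V = 134 / 3.6 = 37.2222 m/s
TE = 4783000 / 37.2222
TE = 128498.5 N

128498.5


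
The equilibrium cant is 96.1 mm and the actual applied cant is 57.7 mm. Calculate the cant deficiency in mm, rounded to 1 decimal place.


Cant deficiency = equilibrium cant - actual cant
CD = 96.1 - 57.7
CD = 38.4 mm

38.4


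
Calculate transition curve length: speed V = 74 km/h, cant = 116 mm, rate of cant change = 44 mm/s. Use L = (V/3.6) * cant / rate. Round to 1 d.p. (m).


Convert speed: V = 74 / 3.6 = 20.5556 m/s
L = 20.5556 * 116 / 44
L = 2384.4444 / 44
L = 54.2 m

54.2


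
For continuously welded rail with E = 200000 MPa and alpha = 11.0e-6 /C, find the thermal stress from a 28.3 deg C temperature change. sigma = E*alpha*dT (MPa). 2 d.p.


sigma = E * alpha * dT
sigma = 200000 * 11.0e-6 * 28.3
sigma = 2.2 * 28.3
sigma = 62.26 MPa

62.26


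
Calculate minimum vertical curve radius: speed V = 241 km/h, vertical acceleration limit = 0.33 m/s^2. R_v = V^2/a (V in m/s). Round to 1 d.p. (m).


Convert speed: V = 241 / 3.6 = 66.9444 m/s
V^2 = 4481.5586 m^2/s^2
R_v = 4481.5586 / 0.33
R_v = 13580.5 m

13580.5


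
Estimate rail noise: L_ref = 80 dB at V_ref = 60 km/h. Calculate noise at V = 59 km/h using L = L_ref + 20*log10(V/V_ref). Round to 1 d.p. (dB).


V/V_ref = 59 / 60 = 0.983333
log10(0.983333) = -0.007299
20 * -0.007299 = -0.146
L = 80 + -0.146 = 79.9 dB

79.9


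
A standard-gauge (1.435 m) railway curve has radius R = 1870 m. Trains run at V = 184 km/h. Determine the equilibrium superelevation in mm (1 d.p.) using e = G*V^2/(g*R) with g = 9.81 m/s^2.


Convert speed: V = 184 / 3.6 = 51.1111 m/s
Apply formula: e = 1.435 * 51.1111^2 / (9.81 * 1870)
e = 1.435 * 2612.3457 / 18344.7
e = 0.204349 m = 204.3 mm

204.3


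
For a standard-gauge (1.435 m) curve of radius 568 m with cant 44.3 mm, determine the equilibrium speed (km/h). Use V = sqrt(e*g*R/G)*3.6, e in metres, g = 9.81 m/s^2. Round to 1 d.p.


Convert cant: e = 44.3 mm = 0.0443 m
V_ms = sqrt(0.0443 * 9.81 * 568 / 1.435)
V_ms = sqrt(172.016128) = 13.1155 m/s
V = 13.1155 * 3.6 = 47.2 km/h

47.2


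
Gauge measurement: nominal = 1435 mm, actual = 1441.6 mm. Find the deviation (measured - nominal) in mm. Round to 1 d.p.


Deviation = measured - nominal
Deviation = 1441.6 - 1435
Deviation = 6.6 mm

6.6


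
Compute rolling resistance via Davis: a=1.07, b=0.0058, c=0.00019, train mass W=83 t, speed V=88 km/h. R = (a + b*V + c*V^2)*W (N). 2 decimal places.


b*V = 0.0058 * 88 = 0.5104
c*V^2 = 0.00019 * 7744 = 1.47136
R_per_t = 1.07 + 0.5104 + 1.47136 = 3.05176 N/t
R_total = 3.05176 * 83 = 253.30 N

253.30


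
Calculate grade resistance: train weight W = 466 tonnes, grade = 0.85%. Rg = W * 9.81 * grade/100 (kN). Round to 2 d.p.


Rg = W * 9.81 * grade / 100
Rg = 466 * 9.81 * 0.85 / 100
Rg = 4571.46 * 0.0085
Rg = 38.86 kN

38.86


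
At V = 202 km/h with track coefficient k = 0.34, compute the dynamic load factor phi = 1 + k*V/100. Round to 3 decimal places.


phi = 1 + k * V / 100
phi = 1 + 0.34 * 202 / 100
phi = 1 + 0.6868
phi = 1.687

1.687


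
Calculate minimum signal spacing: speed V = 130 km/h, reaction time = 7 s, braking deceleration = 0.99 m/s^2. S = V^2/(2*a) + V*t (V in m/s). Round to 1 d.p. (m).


V = 130 / 3.6 = 36.1111 m/s
Braking distance = 36.1111^2 / (2*0.99) = 658.5921 m
Sighting distance = 36.1111 * 7 = 252.7778 m
S = 658.5921 + 252.7778 = 911.4 m

911.4


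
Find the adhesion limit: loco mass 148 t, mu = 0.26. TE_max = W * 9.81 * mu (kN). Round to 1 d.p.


TE_max = W * g * mu
TE_max = 148 * 9.81 * 0.26
TE_max = 1451.88 * 0.26
TE_max = 377.5 kN

377.5


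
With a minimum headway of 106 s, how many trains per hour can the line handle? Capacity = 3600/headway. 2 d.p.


Capacity = 3600 / headway
Capacity = 3600 / 106
Capacity = 33.96 trains/hour

33.96


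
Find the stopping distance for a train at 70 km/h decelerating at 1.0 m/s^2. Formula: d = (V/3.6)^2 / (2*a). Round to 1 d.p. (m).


Convert speed: V = 70 / 3.6 = 19.4444 m/s
V^2 = 378.0864
d = 378.0864 / (2 * 1.0)
d = 378.0864 / 2.0
d = 189.0 m

189.0


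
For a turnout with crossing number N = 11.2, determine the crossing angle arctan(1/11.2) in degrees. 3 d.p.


1/N = 1/11.2 = 0.089286
angle = arctan(0.089286) = 0.08905 rad
angle = 0.08905 * 180/pi = 5.102 degrees

5.102


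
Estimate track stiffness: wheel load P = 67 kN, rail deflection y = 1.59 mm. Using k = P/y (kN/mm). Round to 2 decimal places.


Track stiffness k = P / y
k = 67 / 1.59
k = 42.14 kN/mm

42.14


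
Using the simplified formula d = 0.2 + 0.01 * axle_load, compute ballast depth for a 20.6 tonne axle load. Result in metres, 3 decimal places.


d = 0.2 + 0.01 * 20.6
d = 0.2 + 0.206
d = 0.406 m

0.406


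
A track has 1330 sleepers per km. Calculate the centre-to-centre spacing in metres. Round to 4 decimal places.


Spacing = 1000 m / number of sleepers
Spacing = 1000 / 1330
Spacing = 0.7519 m

0.7519


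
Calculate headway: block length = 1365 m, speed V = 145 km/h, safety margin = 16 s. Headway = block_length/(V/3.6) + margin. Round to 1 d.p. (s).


V = 145 / 3.6 = 40.2778 m/s
Block traversal time = 1365 / 40.2778 = 33.8897 s
Headway = 33.8897 + 16
Headway = 49.9 s

49.9


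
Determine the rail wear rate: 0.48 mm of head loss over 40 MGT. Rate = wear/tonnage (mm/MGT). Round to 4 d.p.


Wear rate = total wear / cumulative tonnage
Rate = 0.48 / 40
Rate = 0.0120 mm/MGT

0.0120


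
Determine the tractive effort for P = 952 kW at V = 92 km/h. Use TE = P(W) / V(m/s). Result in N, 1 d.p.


Convert: P = 952 kW = 952000 W
V = 92 / 3.6 = 25.5556 m/s
TE = 952000 / 25.5556
TE = 37252.2 N

37252.2


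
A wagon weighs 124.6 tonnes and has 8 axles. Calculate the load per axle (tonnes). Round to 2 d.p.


Load per axle = total weight / number of axles
Load = 124.6 / 8
Load = 15.58 tonnes

15.58


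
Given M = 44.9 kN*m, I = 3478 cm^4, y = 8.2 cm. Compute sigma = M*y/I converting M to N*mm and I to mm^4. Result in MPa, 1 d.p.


Convert units:
M = 44.9 kN*m = 44900000 N*mm
y = 8.2 cm = 82 mm
I = 3478 cm^4 = 34780000 mm^4
sigma = 44900000 * 82 / 34780000
sigma = 105.9 MPa

105.9


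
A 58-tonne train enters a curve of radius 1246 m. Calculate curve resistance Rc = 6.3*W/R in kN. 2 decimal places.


Rc = 6.3 * W / R
Rc = 6.3 * 58 / 1246
Rc = 365.4 / 1246
Rc = 0.29 kN

0.29


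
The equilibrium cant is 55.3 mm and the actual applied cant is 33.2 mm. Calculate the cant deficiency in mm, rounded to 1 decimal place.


Cant deficiency = equilibrium cant - actual cant
CD = 55.3 - 33.2
CD = 22.1 mm

22.1


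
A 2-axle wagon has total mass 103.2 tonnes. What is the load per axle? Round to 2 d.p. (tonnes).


Load per axle = total weight / number of axles
Load = 103.2 / 2
Load = 51.60 tonnes

51.60


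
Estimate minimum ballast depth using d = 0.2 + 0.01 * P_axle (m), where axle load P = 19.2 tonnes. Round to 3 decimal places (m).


d = 0.2 + 0.01 * 19.2
d = 0.2 + 0.192
d = 0.392 m

0.392


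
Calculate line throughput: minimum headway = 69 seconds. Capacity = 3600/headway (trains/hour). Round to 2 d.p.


Capacity = 3600 / headway
Capacity = 3600 / 69
Capacity = 52.17 trains/hour

52.17


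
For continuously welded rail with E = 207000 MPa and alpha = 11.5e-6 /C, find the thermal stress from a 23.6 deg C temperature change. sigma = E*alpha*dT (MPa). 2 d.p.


sigma = E * alpha * dT
sigma = 207000 * 11.5e-6 * 23.6
sigma = 2.3805 * 23.6
sigma = 56.18 MPa

56.18


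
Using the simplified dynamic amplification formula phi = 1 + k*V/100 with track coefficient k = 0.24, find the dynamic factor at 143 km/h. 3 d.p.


phi = 1 + k * V / 100
phi = 1 + 0.24 * 143 / 100
phi = 1 + 0.3432
phi = 1.343

1.343


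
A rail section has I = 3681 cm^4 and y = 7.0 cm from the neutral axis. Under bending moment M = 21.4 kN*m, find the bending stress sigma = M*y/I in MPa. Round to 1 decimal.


Convert units:
M = 21.4 kN*m = 21400000 N*mm
y = 7.0 cm = 70 mm
I = 3681 cm^4 = 36810000 mm^4
sigma = 21400000 * 70 / 36810000
sigma = 40.7 MPa

40.7


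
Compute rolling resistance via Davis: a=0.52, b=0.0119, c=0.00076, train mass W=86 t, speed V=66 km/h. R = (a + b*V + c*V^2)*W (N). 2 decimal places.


b*V = 0.0119 * 66 = 0.7854
c*V^2 = 0.00076 * 4356 = 3.31056
R_per_t = 0.52 + 0.7854 + 3.31056 = 4.61596 N/t
R_total = 4.61596 * 86 = 396.97 N

396.97


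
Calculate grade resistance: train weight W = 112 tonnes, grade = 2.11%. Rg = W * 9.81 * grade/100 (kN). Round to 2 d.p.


Rg = W * 9.81 * grade / 100
Rg = 112 * 9.81 * 2.11 / 100
Rg = 1098.72 * 0.0211
Rg = 23.18 kN

23.18


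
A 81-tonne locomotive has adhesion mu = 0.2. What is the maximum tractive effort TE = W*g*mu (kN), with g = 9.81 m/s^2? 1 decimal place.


TE_max = W * g * mu
TE_max = 81 * 9.81 * 0.2
TE_max = 794.61 * 0.2
TE_max = 158.9 kN

158.9


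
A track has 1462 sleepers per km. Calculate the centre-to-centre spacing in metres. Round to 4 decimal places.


Spacing = 1000 m / number of sleepers
Spacing = 1000 / 1462
Spacing = 0.6840 m

0.6840


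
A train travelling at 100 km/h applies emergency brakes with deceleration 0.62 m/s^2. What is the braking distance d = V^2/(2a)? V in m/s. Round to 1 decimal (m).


Convert speed: V = 100 / 3.6 = 27.7778 m/s
V^2 = 771.6049
d = 771.6049 / (2 * 0.62)
d = 771.6049 / 1.24
d = 622.3 m

622.3


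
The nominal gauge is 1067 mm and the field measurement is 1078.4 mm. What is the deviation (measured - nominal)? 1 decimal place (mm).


Deviation = measured - nominal
Deviation = 1078.4 - 1067
Deviation = 11.4 mm

11.4


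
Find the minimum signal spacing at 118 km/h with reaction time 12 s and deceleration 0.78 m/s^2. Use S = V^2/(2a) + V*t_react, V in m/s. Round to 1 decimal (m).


V = 118 / 3.6 = 32.7778 m/s
Braking distance = 32.7778^2 / (2*0.78) = 688.7069 m
Sighting distance = 32.7778 * 12 = 393.3333 m
S = 688.7069 + 393.3333 = 1082.0 m

1082.0


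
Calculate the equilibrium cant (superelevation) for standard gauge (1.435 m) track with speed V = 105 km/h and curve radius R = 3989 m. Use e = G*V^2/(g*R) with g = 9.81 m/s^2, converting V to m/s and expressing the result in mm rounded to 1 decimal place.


Convert speed: V = 105 / 3.6 = 29.1667 m/s
Apply formula: e = 1.435 * 29.1667^2 / (9.81 * 3989)
e = 1.435 * 850.6944 / 39132.09
e = 0.031196 m = 31.2 mm

31.2


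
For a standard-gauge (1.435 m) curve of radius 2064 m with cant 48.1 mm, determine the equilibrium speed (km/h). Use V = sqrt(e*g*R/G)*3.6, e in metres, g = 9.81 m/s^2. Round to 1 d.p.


Convert cant: e = 48.1 mm = 0.0481 m
V_ms = sqrt(0.0481 * 9.81 * 2064 / 1.435)
V_ms = sqrt(678.690665) = 26.0517 m/s
V = 26.0517 * 3.6 = 93.8 km/h

93.8


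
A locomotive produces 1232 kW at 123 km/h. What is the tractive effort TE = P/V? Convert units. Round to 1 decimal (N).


Convert: P = 1232 kW = 1232000 W
V = 123 / 3.6 = 34.1667 m/s
TE = 1232000 / 34.1667
TE = 36058.5 N

36058.5


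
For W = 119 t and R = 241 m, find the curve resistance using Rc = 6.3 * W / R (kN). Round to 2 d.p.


Rc = 6.3 * W / R
Rc = 6.3 * 119 / 241
Rc = 749.7 / 241
Rc = 3.11 kN

3.11


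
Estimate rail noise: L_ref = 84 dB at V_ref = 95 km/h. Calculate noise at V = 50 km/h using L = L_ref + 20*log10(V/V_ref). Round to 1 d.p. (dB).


V/V_ref = 50 / 95 = 0.526316
log10(0.526316) = -0.278754
20 * -0.278754 = -5.5751
L = 84 + -5.5751 = 78.4 dB

78.4


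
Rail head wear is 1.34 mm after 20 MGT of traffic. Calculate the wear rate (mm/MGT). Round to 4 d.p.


Wear rate = total wear / cumulative tonnage
Rate = 1.34 / 20
Rate = 0.0670 mm/MGT

0.0670


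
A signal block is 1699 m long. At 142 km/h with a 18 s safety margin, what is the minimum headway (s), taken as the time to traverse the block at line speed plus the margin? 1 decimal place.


V = 142 / 3.6 = 39.4444 m/s
Block traversal time = 1699 / 39.4444 = 43.0732 s
Headway = 43.0732 + 18
Headway = 61.1 s

61.1


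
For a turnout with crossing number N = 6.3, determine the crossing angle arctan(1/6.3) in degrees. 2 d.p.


1/N = 1/6.3 = 0.15873
angle = arctan(0.15873) = 0.157417 rad
angle = 0.157417 * 180/pi = 9.02 degrees

9.02


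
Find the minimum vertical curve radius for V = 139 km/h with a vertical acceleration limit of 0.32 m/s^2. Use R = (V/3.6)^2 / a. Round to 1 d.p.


Convert speed: V = 139 / 3.6 = 38.6111 m/s
V^2 = 1490.8179 m^2/s^2
R_v = 1490.8179 / 0.32
R_v = 4658.8 m

4658.8


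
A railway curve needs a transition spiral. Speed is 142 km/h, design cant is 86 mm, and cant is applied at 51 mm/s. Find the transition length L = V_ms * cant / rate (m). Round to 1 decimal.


Convert speed: V = 142 / 3.6 = 39.4444 m/s
L = 39.4444 * 86 / 51
L = 3392.2222 / 51
L = 66.5 m

66.5


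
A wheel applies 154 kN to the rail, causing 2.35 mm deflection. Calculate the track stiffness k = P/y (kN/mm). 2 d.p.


Track stiffness k = P / y
k = 154 / 2.35
k = 65.53 kN/mm

65.53


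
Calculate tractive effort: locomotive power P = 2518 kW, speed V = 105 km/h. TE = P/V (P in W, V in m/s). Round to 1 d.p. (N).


Convert: P = 2518 kW = 2518000 W
V = 105 / 3.6 = 29.1667 m/s
TE = 2518000 / 29.1667
TE = 86331.4 N

86331.4


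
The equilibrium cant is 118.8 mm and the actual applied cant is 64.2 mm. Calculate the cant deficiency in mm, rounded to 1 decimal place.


Cant deficiency = equilibrium cant - actual cant
CD = 118.8 - 64.2
CD = 54.6 mm

54.6


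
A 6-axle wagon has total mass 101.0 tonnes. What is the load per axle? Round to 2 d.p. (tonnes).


Load per axle = total weight / number of axles
Load = 101.0 / 6
Load = 16.83 tonnes

16.83


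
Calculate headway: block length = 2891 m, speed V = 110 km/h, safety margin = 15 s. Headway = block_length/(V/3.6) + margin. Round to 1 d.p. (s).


V = 110 / 3.6 = 30.5556 m/s
Block traversal time = 2891 / 30.5556 = 94.6145 s
Headway = 94.6145 + 15
Headway = 109.6 s

109.6


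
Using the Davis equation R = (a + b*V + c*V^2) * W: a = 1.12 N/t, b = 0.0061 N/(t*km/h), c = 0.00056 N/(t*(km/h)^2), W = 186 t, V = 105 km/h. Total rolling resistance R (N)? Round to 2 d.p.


b*V = 0.0061 * 105 = 0.6405
c*V^2 = 0.00056 * 11025 = 6.174
R_per_t = 1.12 + 0.6405 + 6.174 = 7.9345 N/t
R_total = 7.9345 * 186 = 1475.82 N

1475.82


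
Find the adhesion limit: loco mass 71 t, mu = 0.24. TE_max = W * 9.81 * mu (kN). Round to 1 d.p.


TE_max = W * g * mu
TE_max = 71 * 9.81 * 0.24
TE_max = 696.51 * 0.24
TE_max = 167.2 kN

167.2


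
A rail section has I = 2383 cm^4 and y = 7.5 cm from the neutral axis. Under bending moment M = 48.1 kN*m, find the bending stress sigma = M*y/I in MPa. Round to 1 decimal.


Convert units:
M = 48.1 kN*m = 48100000 N*mm
y = 7.5 cm = 75 mm
I = 2383 cm^4 = 23830000 mm^4
sigma = 48100000 * 75 / 23830000
sigma = 151.4 MPa

151.4


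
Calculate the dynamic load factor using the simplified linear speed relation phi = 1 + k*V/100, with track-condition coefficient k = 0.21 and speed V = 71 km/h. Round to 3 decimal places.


phi = 1 + k * V / 100
phi = 1 + 0.21 * 71 / 100
phi = 1 + 0.1491
phi = 1.149

1.149


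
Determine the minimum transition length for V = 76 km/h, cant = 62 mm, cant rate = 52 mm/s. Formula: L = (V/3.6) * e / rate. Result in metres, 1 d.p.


Convert speed: V = 76 / 3.6 = 21.1111 m/s
L = 21.1111 * 62 / 52
L = 1308.8889 / 52
L = 25.2 m

25.2


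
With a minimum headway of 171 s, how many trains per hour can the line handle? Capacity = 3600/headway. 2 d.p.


Capacity = 3600 / headway
Capacity = 3600 / 171
Capacity = 21.05 trains/hour

21.05


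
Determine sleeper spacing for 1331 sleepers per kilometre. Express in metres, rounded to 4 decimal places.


Spacing = 1000 m / number of sleepers
Spacing = 1000 / 1331
Spacing = 0.7513 m

0.7513


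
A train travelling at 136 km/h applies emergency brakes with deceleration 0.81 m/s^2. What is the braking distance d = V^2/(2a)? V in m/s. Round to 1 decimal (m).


Convert speed: V = 136 / 3.6 = 37.7778 m/s
V^2 = 1427.1605
d = 1427.1605 / (2 * 0.81)
d = 1427.1605 / 1.62
d = 881.0 m

881.0


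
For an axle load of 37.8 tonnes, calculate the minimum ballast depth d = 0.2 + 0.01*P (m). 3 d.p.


d = 0.2 + 0.01 * 37.8
d = 0.2 + 0.378
d = 0.578 m

0.578


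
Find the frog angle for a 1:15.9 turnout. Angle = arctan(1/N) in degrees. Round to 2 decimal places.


1/N = 1/15.9 = 0.062893
angle = arctan(0.062893) = 0.06281 rad
angle = 0.06281 * 180/pi = 3.60 degrees

3.60


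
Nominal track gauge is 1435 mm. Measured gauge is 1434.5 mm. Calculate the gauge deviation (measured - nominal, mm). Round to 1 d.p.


Deviation = measured - nominal
Deviation = 1434.5 - 1435
Deviation = -0.5 mm

-0.5


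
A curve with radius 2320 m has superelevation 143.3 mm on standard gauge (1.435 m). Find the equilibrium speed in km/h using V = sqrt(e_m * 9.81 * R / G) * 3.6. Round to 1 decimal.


Convert cant: e = 143.3 mm = 0.1433 m
V_ms = sqrt(0.1433 * 9.81 * 2320 / 1.435)
V_ms = sqrt(2272.747986) = 47.6733 m/s
V = 47.6733 * 3.6 = 171.6 km/h

171.6


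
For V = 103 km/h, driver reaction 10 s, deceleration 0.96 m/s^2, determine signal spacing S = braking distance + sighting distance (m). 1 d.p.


V = 103 / 3.6 = 28.6111 m/s
Braking distance = 28.6111^2 / (2*0.96) = 426.3519 m
Sighting distance = 28.6111 * 10 = 286.1111 m
S = 426.3519 + 286.1111 = 712.5 m

712.5


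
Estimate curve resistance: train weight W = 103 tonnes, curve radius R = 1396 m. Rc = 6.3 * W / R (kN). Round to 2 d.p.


Rc = 6.3 * W / R
Rc = 6.3 * 103 / 1396
Rc = 648.9 / 1396
Rc = 0.46 kN

0.46


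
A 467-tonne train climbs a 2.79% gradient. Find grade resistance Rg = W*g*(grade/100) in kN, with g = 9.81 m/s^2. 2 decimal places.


Rg = W * 9.81 * grade / 100
Rg = 467 * 9.81 * 2.79 / 100
Rg = 4581.27 * 0.0279
Rg = 127.82 kN

127.82


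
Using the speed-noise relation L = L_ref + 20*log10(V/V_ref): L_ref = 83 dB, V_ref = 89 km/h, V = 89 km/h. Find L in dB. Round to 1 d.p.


V/V_ref = 89 / 89 = 1.0
log10(1.0) = 0.0
20 * 0.0 = 0.0
L = 83 + 0.0 = 83.0 dB

83.0


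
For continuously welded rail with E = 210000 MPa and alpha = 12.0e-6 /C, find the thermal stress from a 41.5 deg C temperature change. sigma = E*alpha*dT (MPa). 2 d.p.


sigma = E * alpha * dT
sigma = 210000 * 12.0e-6 * 41.5
sigma = 2.52 * 41.5
sigma = 104.58 MPa

104.58


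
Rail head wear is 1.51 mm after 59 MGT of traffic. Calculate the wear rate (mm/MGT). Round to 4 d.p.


Wear rate = total wear / cumulative tonnage
Rate = 1.51 / 59
Rate = 0.0256 mm/MGT

0.0256


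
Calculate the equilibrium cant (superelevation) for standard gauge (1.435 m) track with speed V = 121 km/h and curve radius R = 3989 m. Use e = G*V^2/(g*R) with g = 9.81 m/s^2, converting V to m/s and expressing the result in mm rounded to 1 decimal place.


Convert speed: V = 121 / 3.6 = 33.6111 m/s
Apply formula: e = 1.435 * 33.6111^2 / (9.81 * 3989)
e = 1.435 * 1129.7068 / 39132.09
e = 0.041427 m = 41.4 mm

41.4


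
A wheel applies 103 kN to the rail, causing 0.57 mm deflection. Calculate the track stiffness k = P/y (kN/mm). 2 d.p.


Track stiffness k = P / y
k = 103 / 0.57
k = 180.70 kN/mm

180.70


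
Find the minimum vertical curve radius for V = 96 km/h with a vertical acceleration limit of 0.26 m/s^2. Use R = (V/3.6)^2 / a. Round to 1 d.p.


Convert speed: V = 96 / 3.6 = 26.6667 m/s
V^2 = 711.1111 m^2/s^2
R_v = 711.1111 / 0.26
R_v = 2735.0 m

2735.0


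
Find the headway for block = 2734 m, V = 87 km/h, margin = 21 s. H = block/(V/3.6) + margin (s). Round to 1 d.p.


V = 87 / 3.6 = 24.1667 m/s
Block traversal time = 2734 / 24.1667 = 113.131 s
Headway = 113.131 + 21
Headway = 134.1 s

134.1


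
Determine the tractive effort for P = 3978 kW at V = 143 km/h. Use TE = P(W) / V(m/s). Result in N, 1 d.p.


Convert: P = 3978 kW = 3978000 W
V = 143 / 3.6 = 39.7222 m/s
TE = 3978000 / 39.7222
TE = 100145.5 N

100145.5


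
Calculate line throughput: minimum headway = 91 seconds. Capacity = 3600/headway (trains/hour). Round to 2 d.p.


Capacity = 3600 / headway
Capacity = 3600 / 91
Capacity = 39.56 trains/hour

39.56


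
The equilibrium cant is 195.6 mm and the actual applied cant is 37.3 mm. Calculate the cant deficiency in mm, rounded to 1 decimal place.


Cant deficiency = equilibrium cant - actual cant
CD = 195.6 - 37.3
CD = 158.3 mm

158.3


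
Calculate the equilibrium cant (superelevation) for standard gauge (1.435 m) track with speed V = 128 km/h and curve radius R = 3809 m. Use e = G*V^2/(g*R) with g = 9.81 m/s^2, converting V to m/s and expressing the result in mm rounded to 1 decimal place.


Convert speed: V = 128 / 3.6 = 35.5556 m/s
Apply formula: e = 1.435 * 35.5556^2 / (9.81 * 3809)
e = 1.435 * 1264.1975 / 37366.29
e = 0.04855 m = 48.5 mm

48.5


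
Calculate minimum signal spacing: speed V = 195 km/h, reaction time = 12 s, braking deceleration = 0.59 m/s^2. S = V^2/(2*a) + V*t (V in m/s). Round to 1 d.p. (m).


V = 195 / 3.6 = 54.1667 m/s
Braking distance = 54.1667^2 / (2*0.59) = 2486.4642 m
Sighting distance = 54.1667 * 12 = 650.0 m
S = 2486.4642 + 650.0 = 3136.5 m

3136.5


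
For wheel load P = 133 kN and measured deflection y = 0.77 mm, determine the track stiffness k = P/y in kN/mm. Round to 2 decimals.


Track stiffness k = P / y
k = 133 / 0.77
k = 172.73 kN/mm

172.73


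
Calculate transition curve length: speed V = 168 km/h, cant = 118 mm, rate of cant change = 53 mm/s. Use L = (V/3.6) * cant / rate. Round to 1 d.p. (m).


Convert speed: V = 168 / 3.6 = 46.6667 m/s
L = 46.6667 * 118 / 53
L = 5506.6667 / 53
L = 103.9 m

103.9


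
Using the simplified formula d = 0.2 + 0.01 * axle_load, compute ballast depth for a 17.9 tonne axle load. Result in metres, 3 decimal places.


d = 0.2 + 0.01 * 17.9
d = 0.2 + 0.179
d = 0.379 m

0.379


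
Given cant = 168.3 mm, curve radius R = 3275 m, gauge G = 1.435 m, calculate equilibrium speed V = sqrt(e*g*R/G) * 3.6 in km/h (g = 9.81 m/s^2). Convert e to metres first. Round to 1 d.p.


Convert cant: e = 168.3 mm = 0.1683 m
V_ms = sqrt(0.1683 * 9.81 * 3275 / 1.435)
V_ms = sqrt(3768.014164) = 61.3842 m/s
V = 61.3842 * 3.6 = 221.0 km/h

221.0


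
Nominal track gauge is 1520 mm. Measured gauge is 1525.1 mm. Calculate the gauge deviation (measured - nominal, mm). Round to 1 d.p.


Deviation = measured - nominal
Deviation = 1525.1 - 1520
Deviation = 5.1 mm

5.1


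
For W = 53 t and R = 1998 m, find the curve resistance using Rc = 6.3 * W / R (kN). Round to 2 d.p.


Rc = 6.3 * W / R
Rc = 6.3 * 53 / 1998
Rc = 333.9 / 1998
Rc = 0.17 kN

0.17


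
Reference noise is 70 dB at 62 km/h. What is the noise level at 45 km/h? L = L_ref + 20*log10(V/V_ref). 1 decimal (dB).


V/V_ref = 45 / 62 = 0.725806
log10(0.725806) = -0.139179
20 * -0.139179 = -2.7836
L = 70 + -2.7836 = 67.2 dB

67.2


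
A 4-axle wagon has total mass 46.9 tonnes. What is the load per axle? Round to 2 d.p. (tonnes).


Load per axle = total weight / number of axles
Load = 46.9 / 4
Load = 11.73 tonnes

11.73


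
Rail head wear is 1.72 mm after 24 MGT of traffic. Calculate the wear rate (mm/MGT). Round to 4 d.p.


Wear rate = total wear / cumulative tonnage
Rate = 1.72 / 24
Rate = 0.0717 mm/MGT

0.0717


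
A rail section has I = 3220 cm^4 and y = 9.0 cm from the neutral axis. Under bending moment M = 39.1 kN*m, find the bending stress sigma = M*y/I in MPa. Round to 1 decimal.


Convert units:
M = 39.1 kN*m = 39100000 N*mm
y = 9.0 cm = 90 mm
I = 3220 cm^4 = 32200000 mm^4
sigma = 39100000 * 90 / 32200000
sigma = 109.3 MPa

109.3


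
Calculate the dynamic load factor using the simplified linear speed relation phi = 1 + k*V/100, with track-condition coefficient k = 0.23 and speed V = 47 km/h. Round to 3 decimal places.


phi = 1 + k * V / 100
phi = 1 + 0.23 * 47 / 100
phi = 1 + 0.1081
phi = 1.108

1.108


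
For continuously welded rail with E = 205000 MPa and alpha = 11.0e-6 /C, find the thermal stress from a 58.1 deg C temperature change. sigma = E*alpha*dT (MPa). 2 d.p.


sigma = E * alpha * dT
sigma = 205000 * 11.0e-6 * 58.1
sigma = 2.255 * 58.1
sigma = 131.02 MPa

131.02


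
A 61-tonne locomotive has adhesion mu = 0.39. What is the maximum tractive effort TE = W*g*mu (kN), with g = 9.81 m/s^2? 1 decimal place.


TE_max = W * g * mu
TE_max = 61 * 9.81 * 0.39
TE_max = 598.41 * 0.39
TE_max = 233.4 kN

233.4


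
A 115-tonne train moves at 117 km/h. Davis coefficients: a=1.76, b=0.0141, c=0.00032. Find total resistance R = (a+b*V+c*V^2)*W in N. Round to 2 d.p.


b*V = 0.0141 * 117 = 1.6497
c*V^2 = 0.00032 * 13689 = 4.38048
R_per_t = 1.76 + 1.6497 + 4.38048 = 7.79018 N/t
R_total = 7.79018 * 115 = 895.87 N

895.87


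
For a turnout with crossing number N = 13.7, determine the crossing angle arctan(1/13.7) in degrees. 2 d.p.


1/N = 1/13.7 = 0.072993
angle = arctan(0.072993) = 0.072863 rad
angle = 0.072863 * 180/pi = 4.17 degrees

4.17


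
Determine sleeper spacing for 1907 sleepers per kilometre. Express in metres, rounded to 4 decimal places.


Spacing = 1000 m / number of sleepers
Spacing = 1000 / 1907
Spacing = 0.5244 m

0.5244


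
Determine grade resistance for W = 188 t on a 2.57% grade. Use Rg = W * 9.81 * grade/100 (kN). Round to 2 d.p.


Rg = W * 9.81 * grade / 100
Rg = 188 * 9.81 * 2.57 / 100
Rg = 1844.28 * 0.0257
Rg = 47.40 kN

47.40


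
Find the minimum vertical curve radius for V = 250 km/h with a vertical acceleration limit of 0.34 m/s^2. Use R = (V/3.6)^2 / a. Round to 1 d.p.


Convert speed: V = 250 / 3.6 = 69.4444 m/s
V^2 = 4822.5309 m^2/s^2
R_v = 4822.5309 / 0.34
R_v = 14183.9 m

14183.9


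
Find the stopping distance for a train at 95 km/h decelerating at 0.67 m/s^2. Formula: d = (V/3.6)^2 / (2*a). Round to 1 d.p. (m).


Convert speed: V = 95 / 3.6 = 26.3889 m/s
V^2 = 696.3735
d = 696.3735 / (2 * 0.67)
d = 696.3735 / 1.34
d = 519.7 m

519.7


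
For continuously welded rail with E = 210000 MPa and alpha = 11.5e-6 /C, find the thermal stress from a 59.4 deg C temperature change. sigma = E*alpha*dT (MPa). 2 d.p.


sigma = E * alpha * dT
sigma = 210000 * 11.5e-6 * 59.4
sigma = 2.415 * 59.4
sigma = 143.45 MPa

143.45


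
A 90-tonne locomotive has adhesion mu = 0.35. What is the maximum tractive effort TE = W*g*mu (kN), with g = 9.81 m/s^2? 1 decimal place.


TE_max = W * g * mu
TE_max = 90 * 9.81 * 0.35
TE_max = 882.9 * 0.35
TE_max = 309.0 kN

309.0


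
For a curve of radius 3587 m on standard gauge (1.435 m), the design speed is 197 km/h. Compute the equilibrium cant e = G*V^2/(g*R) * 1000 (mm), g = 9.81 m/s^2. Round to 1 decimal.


Convert speed: V = 197 / 3.6 = 54.7222 m/s
Apply formula: e = 1.435 * 54.7222^2 / (9.81 * 3587)
e = 1.435 * 2994.5216 / 35188.47
e = 0.122118 m = 122.1 mm

122.1


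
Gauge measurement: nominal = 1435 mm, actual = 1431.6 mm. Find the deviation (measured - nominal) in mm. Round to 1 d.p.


Deviation = measured - nominal
Deviation = 1431.6 - 1435
Deviation = -3.4 mm

-3.4


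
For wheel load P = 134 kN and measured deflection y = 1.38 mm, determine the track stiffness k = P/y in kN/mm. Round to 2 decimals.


Track stiffness k = P / y
k = 134 / 1.38
k = 97.10 kN/mm

97.10


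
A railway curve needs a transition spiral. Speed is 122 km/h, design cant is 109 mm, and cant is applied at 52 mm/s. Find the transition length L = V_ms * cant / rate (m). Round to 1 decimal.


Convert speed: V = 122 / 3.6 = 33.8889 m/s
L = 33.8889 * 109 / 52
L = 3693.8889 / 52
L = 71.0 m

71.0


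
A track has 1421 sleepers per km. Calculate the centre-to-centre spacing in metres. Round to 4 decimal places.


Spacing = 1000 m / number of sleepers
Spacing = 1000 / 1421
Spacing = 0.7037 m

0.7037


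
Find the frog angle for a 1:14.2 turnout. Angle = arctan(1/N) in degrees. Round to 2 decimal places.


1/N = 1/14.2 = 0.070423
angle = arctan(0.070423) = 0.070306 rad
angle = 0.070306 * 180/pi = 4.03 degrees

4.03


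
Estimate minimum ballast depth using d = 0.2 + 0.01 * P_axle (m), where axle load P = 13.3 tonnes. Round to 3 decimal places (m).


d = 0.2 + 0.01 * 13.3
d = 0.2 + 0.133
d = 0.333 m

0.333


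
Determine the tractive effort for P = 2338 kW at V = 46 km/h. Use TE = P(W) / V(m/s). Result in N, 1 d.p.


Convert: P = 2338 kW = 2338000 W
V = 46 / 3.6 = 12.7778 m/s
TE = 2338000 / 12.7778
TE = 182973.9 N

182973.9


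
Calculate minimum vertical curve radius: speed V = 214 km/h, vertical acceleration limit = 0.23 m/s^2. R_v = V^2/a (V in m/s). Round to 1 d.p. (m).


Convert speed: V = 214 / 3.6 = 59.4444 m/s
V^2 = 3533.642 m^2/s^2
R_v = 3533.642 / 0.23
R_v = 15363.7 m

15363.7


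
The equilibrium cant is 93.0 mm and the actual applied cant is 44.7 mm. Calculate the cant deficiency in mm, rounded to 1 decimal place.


Cant deficiency = equilibrium cant - actual cant
CD = 93.0 - 44.7
CD = 48.3 mm

48.3


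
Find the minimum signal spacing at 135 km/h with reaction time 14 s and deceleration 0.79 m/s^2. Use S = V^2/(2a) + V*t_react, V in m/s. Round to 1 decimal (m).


V = 135 / 3.6 = 37.5 m/s
Braking distance = 37.5^2 / (2*0.79) = 890.0316 m
Sighting distance = 37.5 * 14 = 525.0 m
S = 890.0316 + 525.0 = 1415.0 m

1415.0


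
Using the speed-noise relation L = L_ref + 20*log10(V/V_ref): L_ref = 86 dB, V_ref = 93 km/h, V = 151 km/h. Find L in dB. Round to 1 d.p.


V/V_ref = 151 / 93 = 1.623656
log10(1.623656) = 0.210494
20 * 0.210494 = 4.2099
L = 86 + 4.2099 = 90.2 dB

90.2


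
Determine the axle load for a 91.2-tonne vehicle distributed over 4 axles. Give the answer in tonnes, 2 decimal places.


Load per axle = total weight / number of axles
Load = 91.2 / 4
Load = 22.80 tonnes

22.80


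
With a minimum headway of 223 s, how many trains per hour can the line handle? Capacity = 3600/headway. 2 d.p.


Capacity = 3600 / headway
Capacity = 3600 / 223
Capacity = 16.14 trains/hour

16.14


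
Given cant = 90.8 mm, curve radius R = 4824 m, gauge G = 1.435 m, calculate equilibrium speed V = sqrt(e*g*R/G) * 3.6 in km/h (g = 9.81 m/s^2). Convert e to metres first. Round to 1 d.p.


Convert cant: e = 90.8 mm = 0.0908 m
V_ms = sqrt(0.0908 * 9.81 * 4824 / 1.435)
V_ms = sqrt(2994.403033) = 54.7211 m/s
V = 54.7211 * 3.6 = 197.0 km/h

197.0


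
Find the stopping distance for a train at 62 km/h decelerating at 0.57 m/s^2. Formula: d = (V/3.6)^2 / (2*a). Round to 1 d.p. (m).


Convert speed: V = 62 / 3.6 = 17.2222 m/s
V^2 = 296.6049
d = 296.6049 / (2 * 0.57)
d = 296.6049 / 1.14
d = 260.2 m

260.2


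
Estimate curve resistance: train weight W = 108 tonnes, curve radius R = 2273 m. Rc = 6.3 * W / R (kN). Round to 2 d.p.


Rc = 6.3 * W / R
Rc = 6.3 * 108 / 2273
Rc = 680.4 / 2273
Rc = 0.30 kN

0.30


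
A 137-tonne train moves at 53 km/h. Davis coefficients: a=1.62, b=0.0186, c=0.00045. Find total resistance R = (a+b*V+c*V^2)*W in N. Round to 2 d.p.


b*V = 0.0186 * 53 = 0.9858
c*V^2 = 0.00045 * 2809 = 1.26405
R_per_t = 1.62 + 0.9858 + 1.26405 = 3.86985 N/t
R_total = 3.86985 * 137 = 530.17 N

530.17


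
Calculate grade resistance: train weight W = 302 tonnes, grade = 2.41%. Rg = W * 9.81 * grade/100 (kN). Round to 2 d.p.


Rg = W * 9.81 * grade / 100
Rg = 302 * 9.81 * 2.41 / 100
Rg = 2962.62 * 0.0241
Rg = 71.40 kN

71.40
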